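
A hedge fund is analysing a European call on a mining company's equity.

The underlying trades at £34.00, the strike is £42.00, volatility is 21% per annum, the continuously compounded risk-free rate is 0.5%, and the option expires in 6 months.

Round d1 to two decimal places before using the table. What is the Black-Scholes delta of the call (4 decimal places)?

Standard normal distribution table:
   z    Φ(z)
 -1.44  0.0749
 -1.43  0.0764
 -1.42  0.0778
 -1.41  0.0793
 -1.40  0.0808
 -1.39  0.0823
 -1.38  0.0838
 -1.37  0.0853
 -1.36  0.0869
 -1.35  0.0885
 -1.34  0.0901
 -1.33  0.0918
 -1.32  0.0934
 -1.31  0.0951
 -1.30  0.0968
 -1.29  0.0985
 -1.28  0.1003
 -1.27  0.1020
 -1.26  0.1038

0.0918

T = 0.5;  σ√T = 0.1485
d₁ = [ln(34/42) + (0.005 + 0.21²/2)·0.5] / 0.1485 = [-0.2113 + 0.0135] / 0.1485 = -1.3319 ⇒ -1.33
N(d₁) = N(-1.33) = 0.0918
Δ_call = N(d₁) = 0.0918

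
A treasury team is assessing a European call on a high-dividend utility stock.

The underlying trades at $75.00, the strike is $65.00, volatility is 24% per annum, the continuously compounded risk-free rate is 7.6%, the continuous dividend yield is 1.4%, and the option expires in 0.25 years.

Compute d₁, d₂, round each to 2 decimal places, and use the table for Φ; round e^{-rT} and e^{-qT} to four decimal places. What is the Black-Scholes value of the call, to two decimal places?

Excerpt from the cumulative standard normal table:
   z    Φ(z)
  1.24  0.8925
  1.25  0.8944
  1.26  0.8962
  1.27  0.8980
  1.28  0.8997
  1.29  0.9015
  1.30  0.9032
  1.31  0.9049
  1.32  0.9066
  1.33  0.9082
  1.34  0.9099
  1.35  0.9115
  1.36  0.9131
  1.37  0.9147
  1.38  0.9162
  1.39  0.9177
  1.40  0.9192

$11.32

σ√T = 0.24·√0.25 = 0.1200
d₁ = [ln(75/65) + (0.076 − 0.014 + 0.24²/2)·0.25] / 0.1200 = [0.1431 + 0.0227] / 0.1200 = 1.3817 ⇒ 1.38
d₂ = d₁ − σ√T = 1.3817 − 0.1200 = 1.2617 ⇒ 1.26
exp(−qT) = exp(−0.014·0.25) = 0.9965;  exp(−rT) = exp(−0.076·0.25) = 0.9812
C = 75·0.9965·N(1.38) − 65·0.9812·N(1.26) = 75·0.9965·0.9162 − 65·0.9812·0.8962 = 68.4745 − 57.1578 = 11.3167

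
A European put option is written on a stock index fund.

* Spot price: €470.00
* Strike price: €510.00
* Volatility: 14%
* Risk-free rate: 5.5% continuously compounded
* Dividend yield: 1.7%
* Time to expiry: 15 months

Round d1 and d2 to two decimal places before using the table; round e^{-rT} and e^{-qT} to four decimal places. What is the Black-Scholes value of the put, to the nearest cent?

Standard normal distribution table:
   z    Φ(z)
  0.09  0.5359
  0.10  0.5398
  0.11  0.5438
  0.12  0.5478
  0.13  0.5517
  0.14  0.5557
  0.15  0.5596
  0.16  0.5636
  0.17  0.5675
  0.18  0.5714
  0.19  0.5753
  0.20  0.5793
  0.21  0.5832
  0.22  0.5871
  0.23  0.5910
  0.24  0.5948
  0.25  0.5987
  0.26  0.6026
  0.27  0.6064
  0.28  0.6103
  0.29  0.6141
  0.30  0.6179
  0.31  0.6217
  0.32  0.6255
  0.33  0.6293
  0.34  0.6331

€38.51

σ√T = 0.14 × 1.1180 = 0.1565
d₁ = [ln(470/510) + (0.055 − 0.017 + 0.14²/2)·1.25] / 0.1565 = [-0.0817 + 0.0598] / 0.1565 = -0.1401 → -0.14
d₂ = d₁ − σ√T = -0.1401 − 0.1565 = -0.2966 → -0.30
e^(−qT) = e^(−0.017·1.25) = 0.9790;  e^(−rT) = e^(−0.055·1.25) = 0.9336
P = 510·0.9336·N(0.30) − 470·0.9790·N(0.14) = 510·0.9336·0.6179 − 470·0.9790·0.5557 = 294.2044 − 255.6942 = 38.5102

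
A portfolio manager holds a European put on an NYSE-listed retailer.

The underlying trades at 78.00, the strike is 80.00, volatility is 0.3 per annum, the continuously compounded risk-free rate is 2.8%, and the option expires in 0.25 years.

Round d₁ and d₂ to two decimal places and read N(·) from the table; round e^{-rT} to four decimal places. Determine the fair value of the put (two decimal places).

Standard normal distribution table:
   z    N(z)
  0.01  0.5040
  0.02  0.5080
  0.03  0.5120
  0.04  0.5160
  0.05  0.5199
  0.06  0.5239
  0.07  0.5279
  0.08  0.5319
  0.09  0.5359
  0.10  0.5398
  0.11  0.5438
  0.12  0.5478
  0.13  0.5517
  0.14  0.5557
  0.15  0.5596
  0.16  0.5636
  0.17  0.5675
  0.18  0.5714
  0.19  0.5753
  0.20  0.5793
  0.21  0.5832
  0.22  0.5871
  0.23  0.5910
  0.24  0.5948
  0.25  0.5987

5.47

T = 0.25;  σ√T = 0.1500
d₁ = [ln(78/80) + (0.028 + 0.3²/2)·0.25] / 0.1500 = [-0.0253 + 0.0182] / 0.1500 = -0.0471 → -0.05
d₂ = d₁ − σ√T = -0.0471 − 0.1500 = -0.1971 → -0.20
exp(−rT) = exp(−0.028·0.25) = 0.9930
N(−d₂) = N(0.20) = 0.5793;  N(−d₁) = N(0.05) = 0.5199
P = 80·0.9930·0.5793 − 78·0.5199 = 46.0196 − 40.5522 = 5.4674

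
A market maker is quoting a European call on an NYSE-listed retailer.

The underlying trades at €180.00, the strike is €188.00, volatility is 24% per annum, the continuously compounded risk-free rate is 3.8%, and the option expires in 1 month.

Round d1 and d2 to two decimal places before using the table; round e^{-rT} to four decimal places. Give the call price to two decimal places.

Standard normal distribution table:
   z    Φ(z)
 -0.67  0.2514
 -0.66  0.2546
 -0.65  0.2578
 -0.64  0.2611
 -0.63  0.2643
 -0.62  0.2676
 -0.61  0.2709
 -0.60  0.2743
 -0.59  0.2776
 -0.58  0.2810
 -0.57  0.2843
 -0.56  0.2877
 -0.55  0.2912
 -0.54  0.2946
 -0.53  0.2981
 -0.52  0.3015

σ√T = 0.24 × 0.2887 = 0.0693
d₁ = [ln(180/188) + (0.038 + 0.24²/2)·0.08333] / 0.0693 = [-0.0435 + 0.0056] / 0.0693 = -0.5473 ≈ -0.55
d₂ = d₁ − σ√T = -0.5473 − 0.0693 = -0.6166 ≈ -0.62
e^(−rT) = e^(−0.038·0.08333) = 0.9968
C = 180·N(-0.55) − 188·0.9968·N(-0.62) = 180·0.2912 − 188·0.9968·0.2676 = 52.4160 − 50.1478 = 2.2682

€2.27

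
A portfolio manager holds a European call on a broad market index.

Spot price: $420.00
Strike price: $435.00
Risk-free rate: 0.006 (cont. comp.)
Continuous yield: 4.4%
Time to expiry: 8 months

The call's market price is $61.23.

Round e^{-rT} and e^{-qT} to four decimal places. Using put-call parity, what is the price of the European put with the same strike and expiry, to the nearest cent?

exp(−qT) = exp(−0.044·0.6667) = 0.9711;  exp(−rT) = exp(−0.006·0.6667) = 0.9960
Put-call parity: C − P = S·e^(−qT) − K·e^(−rT) = 420·0.9711 − 435·0.9960 = 407.8620 − 433.2600 = -25.3980
P = C − (C − P) = 61.23 − (-25.3980) = 86.6280

$86.63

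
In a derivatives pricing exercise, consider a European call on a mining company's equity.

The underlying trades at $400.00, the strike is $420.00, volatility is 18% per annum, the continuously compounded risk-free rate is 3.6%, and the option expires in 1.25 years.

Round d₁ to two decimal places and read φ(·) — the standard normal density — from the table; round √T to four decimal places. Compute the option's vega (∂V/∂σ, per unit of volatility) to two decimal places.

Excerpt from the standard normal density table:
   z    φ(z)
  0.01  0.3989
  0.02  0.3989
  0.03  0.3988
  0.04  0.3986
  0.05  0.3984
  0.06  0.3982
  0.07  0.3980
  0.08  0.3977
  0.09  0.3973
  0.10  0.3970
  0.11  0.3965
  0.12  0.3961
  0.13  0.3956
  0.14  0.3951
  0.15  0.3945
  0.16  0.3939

177.85

T = 1.25;  σ√T = 0.2012
d₁ = [ln(400/420) + (0.036 + 0.18²/2)·1.25] / 0.2012 = [-0.0488 + 0.0653] / 0.2012 = 0.0818 → 0.08
√T = √1.25 = 1.1180
φ(d₁) = φ(0.08) = 0.3977
vega = S·φ(d₁)·√T = 400·0.3977·1.1180 = 177.8514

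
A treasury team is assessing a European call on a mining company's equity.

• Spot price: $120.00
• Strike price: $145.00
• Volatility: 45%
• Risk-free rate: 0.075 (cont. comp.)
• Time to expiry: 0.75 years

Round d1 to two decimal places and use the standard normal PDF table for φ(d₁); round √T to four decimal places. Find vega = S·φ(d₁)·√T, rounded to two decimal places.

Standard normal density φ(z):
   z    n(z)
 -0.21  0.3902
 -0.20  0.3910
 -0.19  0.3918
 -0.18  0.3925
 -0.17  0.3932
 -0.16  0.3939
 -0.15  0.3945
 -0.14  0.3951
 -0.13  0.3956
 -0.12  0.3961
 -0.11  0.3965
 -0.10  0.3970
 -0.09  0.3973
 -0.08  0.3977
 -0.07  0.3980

T = 0.75;  σ√T = 0.3897
d₁ = [ln(120/145) + (0.075 + ½·0.45²)·0.75] / (σ√T) = (-0.1892 + 0.1322) / 0.3897 = -0.1464 which rounds to -0.15
√T = √0.75 = 0.8660
φ(d₁) = φ(-0.15) = 0.3945
vega = S·φ(d₁)·√T = 120·0.3945·0.8660 = 40.9964
(Call and put vega coincide under Black-Scholes.)

41.00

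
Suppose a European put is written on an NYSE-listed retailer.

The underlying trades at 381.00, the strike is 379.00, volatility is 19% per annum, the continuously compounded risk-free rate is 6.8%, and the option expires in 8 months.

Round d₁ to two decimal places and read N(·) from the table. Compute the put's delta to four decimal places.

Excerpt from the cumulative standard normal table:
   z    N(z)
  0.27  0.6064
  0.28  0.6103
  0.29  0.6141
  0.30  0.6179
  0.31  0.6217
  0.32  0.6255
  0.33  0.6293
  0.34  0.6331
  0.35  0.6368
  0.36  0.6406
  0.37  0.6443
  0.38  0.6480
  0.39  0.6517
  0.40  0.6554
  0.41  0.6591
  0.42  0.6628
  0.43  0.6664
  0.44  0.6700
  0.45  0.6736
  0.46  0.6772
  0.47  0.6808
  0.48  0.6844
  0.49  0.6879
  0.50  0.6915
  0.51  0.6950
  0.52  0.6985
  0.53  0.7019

σ√T = 0.19 × 0.8165 = 0.1551
d₁ = [ln(381/379) + (0.068 + ½·0.19²)·0.6667] / (σ√T) = (0.0053 + 0.0574) / 0.1551 = 0.4037 → 0.40
N(d₁) = N(0.40) = 0.6554
Δ_put = N(d₁) − 1 = 0.6554 − 1 = -0.3446

-0.3446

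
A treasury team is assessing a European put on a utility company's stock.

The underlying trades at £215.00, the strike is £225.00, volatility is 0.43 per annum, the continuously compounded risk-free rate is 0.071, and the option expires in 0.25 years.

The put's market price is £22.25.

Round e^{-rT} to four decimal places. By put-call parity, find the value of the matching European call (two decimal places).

exp(−rT) = exp(−0.071·0.25) = 0.9824
Put-call parity: C − P = S − K·e^(−rT) = 215 − 225·0.9824 = 215 − 221.0400 = -6.0400
C = P + (C − P) = 22.25 + (-6.0400) = 16.2100

£16.21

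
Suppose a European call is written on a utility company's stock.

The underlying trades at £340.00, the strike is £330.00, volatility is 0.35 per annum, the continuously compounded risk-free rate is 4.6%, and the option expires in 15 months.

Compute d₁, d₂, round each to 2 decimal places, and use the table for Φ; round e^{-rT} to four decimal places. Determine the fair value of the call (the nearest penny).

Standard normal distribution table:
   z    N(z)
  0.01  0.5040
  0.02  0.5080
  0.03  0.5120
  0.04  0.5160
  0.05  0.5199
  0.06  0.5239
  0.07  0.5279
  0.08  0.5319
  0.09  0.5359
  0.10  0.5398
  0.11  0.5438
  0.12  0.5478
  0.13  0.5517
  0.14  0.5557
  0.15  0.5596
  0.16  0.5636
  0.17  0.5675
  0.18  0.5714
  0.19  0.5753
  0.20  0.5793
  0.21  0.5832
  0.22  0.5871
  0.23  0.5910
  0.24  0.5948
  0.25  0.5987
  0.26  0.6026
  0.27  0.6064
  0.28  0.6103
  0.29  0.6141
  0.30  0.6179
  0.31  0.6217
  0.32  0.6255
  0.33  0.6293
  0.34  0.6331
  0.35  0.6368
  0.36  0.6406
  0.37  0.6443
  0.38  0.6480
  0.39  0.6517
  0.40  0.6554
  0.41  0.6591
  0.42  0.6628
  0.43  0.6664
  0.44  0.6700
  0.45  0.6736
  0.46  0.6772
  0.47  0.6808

£65.84

σ√T = 0.35 × 1.1180 = 0.3913
d₁ = [ln(340/330) + (0.046 + ½·0.35²)·1.25] / (σ√T) = (0.0299 + 0.1341) / 0.3913 = 0.4189 which rounds to 0.42
d₂ = 0.4189 − 0.3913 = 0.0276 which rounds to 0.03
e^(−rT) = e^(−0.046·1.25) = 0.9441
N(d₁) = N(0.42) = 0.6628;  N(d₂) = N(0.03) = 0.5120
C = 340·0.6628 − 330·0.9441·0.5120 = 225.3520 − 159.5151 = 65.8369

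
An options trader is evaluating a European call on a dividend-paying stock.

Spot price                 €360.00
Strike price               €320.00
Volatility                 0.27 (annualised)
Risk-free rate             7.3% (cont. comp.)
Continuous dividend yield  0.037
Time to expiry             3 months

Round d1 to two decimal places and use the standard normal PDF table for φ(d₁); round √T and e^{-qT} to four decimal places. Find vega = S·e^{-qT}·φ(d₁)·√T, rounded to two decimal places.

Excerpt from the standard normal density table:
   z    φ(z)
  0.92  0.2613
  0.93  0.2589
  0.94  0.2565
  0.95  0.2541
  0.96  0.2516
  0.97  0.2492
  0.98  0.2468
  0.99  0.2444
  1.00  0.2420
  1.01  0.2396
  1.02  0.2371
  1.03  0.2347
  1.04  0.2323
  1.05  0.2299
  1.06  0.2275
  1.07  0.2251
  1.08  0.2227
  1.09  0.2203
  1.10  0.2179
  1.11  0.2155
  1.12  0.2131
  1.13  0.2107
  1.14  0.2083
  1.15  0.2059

42.73

T = 0.25;  σ√T = 0.1350
d₁ = [ln(360/320) + (0.073 − 0.037 + ½·0.27²)·0.25] / (σ√T) = (0.1178 + 0.0181) / 0.1350 = 1.0066 which rounds to 1.01
√T = √0.25 = 0.5000
φ(d₁) = φ(1.01) = 0.2396
exp(−qT) = exp(−0.037·0.25) = 0.9908
vega = S·exp(−qT)·φ(d₁)·√T = 360·0.9908·0.2396·0.5000 = 42.7312
(Vega is the same for a European call and put with the same parameters.)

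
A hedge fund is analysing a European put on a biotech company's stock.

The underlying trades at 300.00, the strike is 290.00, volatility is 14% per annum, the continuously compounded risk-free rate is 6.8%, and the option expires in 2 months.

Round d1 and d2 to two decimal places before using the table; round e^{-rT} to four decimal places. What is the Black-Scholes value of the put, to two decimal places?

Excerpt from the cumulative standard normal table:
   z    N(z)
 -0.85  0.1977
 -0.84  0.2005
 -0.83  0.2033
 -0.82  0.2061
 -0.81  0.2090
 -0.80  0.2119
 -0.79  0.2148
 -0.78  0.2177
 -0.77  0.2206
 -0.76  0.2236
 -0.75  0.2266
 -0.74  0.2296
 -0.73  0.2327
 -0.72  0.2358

σ√T = 0.14 × 0.4082 = 0.0572
d₁ = [ln(300/290) + (0.068 + 0.14²/2)·0.1667] / 0.0572 = [0.0339 + 0.0130] / 0.0572 = 0.8200 → 0.82
d₂ = d₁ − σ√T = 0.8200 − 0.0572 = 0.7629 → 0.76
e^(−rT) = e^(−0.068·0.1667) = 0.9887
P = 290·0.9887·N(-0.76) − 300·N(-0.82) = 290·0.9887·0.2236 − 300·0.2061 = 64.1113 − 61.8300 = 2.2813

2.28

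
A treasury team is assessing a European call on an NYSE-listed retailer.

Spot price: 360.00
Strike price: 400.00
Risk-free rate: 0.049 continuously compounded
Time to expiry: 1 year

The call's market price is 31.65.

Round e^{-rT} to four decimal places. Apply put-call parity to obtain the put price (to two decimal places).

exp(−rT) = exp(−0.049·1) = 0.9522
Put-call parity: C − P = S − K·e^(−rT) = 360 − 400·0.9522 = 360 − 380.8800 = -20.8800
P = C − (C − P) = 31.65 − (-20.8800) = 52.5300

52.53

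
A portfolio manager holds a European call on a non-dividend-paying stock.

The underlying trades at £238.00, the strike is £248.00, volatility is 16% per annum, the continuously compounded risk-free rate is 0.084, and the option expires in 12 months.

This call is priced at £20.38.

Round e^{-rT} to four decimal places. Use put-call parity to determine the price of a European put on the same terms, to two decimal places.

e^(−rT) = e^(−0.084·1) = 0.9194
Put-call parity: C − P = S − K·e^(−rT) = 238 − 248·0.9194 = 238 − 228.0112 = 9.9888
P = C − (C − P) = 20.38 − (9.9888) = 10.3912

£10.39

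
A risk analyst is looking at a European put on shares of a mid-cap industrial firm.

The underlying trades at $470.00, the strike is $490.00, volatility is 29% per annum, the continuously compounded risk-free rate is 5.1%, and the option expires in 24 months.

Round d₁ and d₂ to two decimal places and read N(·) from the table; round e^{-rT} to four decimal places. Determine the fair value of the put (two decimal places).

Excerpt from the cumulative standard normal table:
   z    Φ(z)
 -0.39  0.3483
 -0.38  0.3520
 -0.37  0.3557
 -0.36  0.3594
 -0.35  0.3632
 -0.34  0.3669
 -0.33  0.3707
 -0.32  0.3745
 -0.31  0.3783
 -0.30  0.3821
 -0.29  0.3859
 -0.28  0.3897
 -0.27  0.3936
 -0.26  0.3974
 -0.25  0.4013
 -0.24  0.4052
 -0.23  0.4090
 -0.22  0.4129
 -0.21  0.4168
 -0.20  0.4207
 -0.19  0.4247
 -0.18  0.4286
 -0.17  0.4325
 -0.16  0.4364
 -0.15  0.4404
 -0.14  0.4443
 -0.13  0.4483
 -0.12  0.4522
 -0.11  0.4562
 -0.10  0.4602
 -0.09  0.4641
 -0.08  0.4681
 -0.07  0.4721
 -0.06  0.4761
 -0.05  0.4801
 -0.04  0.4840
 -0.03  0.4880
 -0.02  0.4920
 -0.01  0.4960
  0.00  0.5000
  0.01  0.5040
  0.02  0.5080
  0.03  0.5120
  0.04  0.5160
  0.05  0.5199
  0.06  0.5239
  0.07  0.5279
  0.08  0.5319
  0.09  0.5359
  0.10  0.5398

T = 2;  σ√T = 0.4101
d₁ = [ln(470/490) + (0.051 + 0.29²/2)·2] / 0.4101 = [-0.0417 + 0.1861] / 0.4101 = 0.3522 → 0.35
d₂ = d₁ − σ√T = 0.3522 − 0.4101 = -0.0580 → -0.06
e^(−rT) = e^(−0.051·2) = 0.9030
N(−d₂) = N(0.06) = 0.5239;  N(−d₁) = N(-0.35) = 0.3632
P = 490·0.9030·0.5239 − 470·0.3632 = 231.8100 − 170.7040 = 61.1060

$61.11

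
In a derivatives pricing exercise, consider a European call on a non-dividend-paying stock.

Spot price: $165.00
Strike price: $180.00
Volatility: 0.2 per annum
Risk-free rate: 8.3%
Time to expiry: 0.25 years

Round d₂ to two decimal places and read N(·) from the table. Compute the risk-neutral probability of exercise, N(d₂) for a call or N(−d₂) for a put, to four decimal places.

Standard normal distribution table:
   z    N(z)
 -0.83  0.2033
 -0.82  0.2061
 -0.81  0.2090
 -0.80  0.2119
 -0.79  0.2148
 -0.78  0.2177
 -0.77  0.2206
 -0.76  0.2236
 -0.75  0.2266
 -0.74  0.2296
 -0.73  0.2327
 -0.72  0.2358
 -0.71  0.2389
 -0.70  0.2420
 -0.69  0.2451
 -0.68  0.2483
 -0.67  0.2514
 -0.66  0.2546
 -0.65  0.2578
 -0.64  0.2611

0.2389

σ√T = 0.2 × 0.5000 = 0.1000
d₁ = [ln(165/180) + (0.083 + 0.2²/2)·0.25] / 0.1000 = [-0.0870 + 0.0258] / 0.1000 = -0.6126 → -0.61
d₂ = d₁ − σ√T = -0.6126 − 0.1000 = -0.7126 → -0.71
Pr(exercise) under Q = N(d₂) = 0.2389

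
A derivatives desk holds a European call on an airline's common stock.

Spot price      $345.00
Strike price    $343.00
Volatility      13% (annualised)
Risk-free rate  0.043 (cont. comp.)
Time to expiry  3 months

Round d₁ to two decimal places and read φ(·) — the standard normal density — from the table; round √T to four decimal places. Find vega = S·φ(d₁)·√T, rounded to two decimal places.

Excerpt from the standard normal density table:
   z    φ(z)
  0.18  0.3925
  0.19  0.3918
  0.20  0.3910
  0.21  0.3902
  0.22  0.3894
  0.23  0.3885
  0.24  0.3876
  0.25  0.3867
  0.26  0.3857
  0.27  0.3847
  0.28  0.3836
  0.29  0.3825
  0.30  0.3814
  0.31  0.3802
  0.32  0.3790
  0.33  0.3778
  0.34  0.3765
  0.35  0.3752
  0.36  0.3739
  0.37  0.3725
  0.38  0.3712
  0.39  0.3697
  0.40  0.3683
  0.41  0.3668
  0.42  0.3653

T = 0.25;  σ√T = 0.0650
d₁ = [ln(345/343) + (0.043 + ½·0.13²)·0.25] / (σ√T) = (0.0058 + 0.0129) / 0.0650 = 0.2873 which rounds to 0.29
√T = √0.25 = 0.5000
φ(d₁) = φ(0.29) = 0.3825
vega = S·φ(d₁)·√T = 345·0.3825·0.5000 = 65.9813
(Call and put vega coincide under Black-Scholes.)

65.98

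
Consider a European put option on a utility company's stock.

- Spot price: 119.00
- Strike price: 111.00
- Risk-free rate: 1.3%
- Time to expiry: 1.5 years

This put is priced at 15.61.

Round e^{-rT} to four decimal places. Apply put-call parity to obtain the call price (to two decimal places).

e^(−rT) = e^(−0.013·1.5) = 0.9807
Put-call parity: C − P = S − K·e^(−rT) = 119 − 111·0.9807 = 119 − 108.8577 = 10.1423
C = P + (C − P) = 15.61 + (10.1423) = 25.7523

25.75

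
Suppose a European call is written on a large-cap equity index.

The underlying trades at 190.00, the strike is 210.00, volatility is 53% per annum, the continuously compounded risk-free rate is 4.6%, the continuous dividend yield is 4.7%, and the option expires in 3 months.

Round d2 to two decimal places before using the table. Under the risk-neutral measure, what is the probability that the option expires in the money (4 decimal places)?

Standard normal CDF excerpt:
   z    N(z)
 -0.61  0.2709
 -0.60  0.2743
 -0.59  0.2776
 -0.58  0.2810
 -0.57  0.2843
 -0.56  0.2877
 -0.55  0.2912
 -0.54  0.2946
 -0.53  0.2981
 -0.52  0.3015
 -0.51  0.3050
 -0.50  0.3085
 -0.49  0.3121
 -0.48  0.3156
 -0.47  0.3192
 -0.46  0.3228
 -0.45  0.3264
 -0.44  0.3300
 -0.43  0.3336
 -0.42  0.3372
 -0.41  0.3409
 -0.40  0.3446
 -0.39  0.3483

0.3050

σ√T = 0.53 × 0.5000 = 0.2650
d₁ = [ln(190/210) + (0.046 − 0.047 + 0.53²/2)·0.25] / 0.2650 = [-0.1001 + 0.0349] / 0.2650 = -0.2461 ≈ -0.25
d₂ = d₁ − σ√T = -0.2461 − 0.2650 = -0.5111 ≈ -0.51
Pr(exercise) under Q = N(d₂) = 0.3050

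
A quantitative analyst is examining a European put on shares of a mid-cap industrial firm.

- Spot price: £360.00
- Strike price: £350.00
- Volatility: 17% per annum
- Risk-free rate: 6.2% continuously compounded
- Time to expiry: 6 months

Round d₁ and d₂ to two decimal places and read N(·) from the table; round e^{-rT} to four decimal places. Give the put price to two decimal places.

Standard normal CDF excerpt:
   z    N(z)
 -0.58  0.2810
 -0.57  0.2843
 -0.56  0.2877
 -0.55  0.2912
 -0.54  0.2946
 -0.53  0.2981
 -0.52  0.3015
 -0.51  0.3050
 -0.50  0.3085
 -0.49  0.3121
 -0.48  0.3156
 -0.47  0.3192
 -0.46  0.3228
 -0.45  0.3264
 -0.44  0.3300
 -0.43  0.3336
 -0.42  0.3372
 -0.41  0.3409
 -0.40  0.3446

£8.37

σ√T = 0.17 × 0.7071 = 0.1202
d₁ = [ln(360/350) + (0.062 + ½·0.17²)·0.5] / (σ√T) = (0.0282 + 0.0382) / 0.1202 = 0.5523 ⇒ 0.55
d₂ = 0.5523 − 0.1202 = 0.4321 ⇒ 0.43
exp(−rT) = exp(−0.062·0.5) = 0.9695
N(−d₂) = N(-0.43) = 0.3336;  N(−d₁) = N(-0.55) = 0.2912
P = 350·0.9695·0.3336 − 360·0.2912 = 113.1988 − 104.8320 = 8.3668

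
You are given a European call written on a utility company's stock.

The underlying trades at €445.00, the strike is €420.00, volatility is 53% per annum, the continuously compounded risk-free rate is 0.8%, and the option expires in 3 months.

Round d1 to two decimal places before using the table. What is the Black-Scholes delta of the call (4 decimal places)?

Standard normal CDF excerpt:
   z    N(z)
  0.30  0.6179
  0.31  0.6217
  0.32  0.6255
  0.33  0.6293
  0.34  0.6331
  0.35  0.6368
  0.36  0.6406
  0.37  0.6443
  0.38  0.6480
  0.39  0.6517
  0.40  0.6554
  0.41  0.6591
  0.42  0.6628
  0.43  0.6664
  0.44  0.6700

0.6406

T = 0.25;  σ√T = 0.2650
d₁ = [ln(445/420) + (0.008 + ½·0.53²)·0.25] / (σ√T) = (0.0578 + 0.0371) / 0.2650 = 0.3582 which rounds to 0.36
N(d₁) = N(0.36) = 0.6406
Δ_call = N(d₁) = 0.6406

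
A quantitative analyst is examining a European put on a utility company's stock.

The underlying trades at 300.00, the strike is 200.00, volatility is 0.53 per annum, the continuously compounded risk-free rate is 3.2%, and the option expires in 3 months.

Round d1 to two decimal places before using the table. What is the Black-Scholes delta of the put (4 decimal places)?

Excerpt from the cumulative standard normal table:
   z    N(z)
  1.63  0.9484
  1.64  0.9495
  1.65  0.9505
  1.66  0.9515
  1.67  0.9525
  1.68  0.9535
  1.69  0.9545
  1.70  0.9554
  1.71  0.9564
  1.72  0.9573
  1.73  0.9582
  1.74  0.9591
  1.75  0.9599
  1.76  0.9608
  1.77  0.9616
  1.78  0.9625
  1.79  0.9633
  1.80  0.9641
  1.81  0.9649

T = 0.25;  σ√T = 0.2650
ln(S/K) + (r + σ²/2)T = ln(300/200) + (0.032 + 0.53²/2)·0.25 = 0.4055 + 0.0431 = 0.4486
d₁ = 0.4486 / 0.2650 = 1.6927 ≈ 1.69
N(d₁) = N(1.69) = 0.9545
Δ_put = N(d₁) − 1 = 0.9545 − 1 = -0.0455

-0.0455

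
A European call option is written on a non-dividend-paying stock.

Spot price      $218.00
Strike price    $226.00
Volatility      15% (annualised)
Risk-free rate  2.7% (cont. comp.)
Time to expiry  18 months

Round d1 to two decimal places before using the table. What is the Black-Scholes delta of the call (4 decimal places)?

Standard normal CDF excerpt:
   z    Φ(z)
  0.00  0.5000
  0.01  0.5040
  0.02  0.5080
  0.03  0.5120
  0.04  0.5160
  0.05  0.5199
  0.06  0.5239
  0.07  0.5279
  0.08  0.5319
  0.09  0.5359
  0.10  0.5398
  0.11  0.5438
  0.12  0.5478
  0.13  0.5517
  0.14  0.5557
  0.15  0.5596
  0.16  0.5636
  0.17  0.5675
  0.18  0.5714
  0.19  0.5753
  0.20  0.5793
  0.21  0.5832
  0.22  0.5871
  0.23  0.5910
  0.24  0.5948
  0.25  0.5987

0.5478

T = 1.5;  σ√T = 0.1837
d₁ = [ln(218/226) + (0.027 + 0.15²/2)·1.5] / 0.1837 = [-0.0360 + 0.0574] / 0.1837 = 0.1161 → 0.12
N(d₁) = N(0.12) = 0.5478
Δ_call = N(d₁) = 0.5478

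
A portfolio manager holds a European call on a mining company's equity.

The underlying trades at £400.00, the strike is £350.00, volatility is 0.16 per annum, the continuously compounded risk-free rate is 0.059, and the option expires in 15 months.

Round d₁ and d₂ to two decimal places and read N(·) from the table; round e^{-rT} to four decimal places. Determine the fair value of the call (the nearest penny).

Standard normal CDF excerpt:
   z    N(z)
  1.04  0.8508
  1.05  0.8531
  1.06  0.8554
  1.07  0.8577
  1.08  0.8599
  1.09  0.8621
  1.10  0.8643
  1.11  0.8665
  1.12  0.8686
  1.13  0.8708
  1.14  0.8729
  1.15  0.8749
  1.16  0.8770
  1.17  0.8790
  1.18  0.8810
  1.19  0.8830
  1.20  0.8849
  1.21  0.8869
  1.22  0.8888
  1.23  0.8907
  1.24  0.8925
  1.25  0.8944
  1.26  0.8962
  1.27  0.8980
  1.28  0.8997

£78.91

T = 1.25;  σ√T = 0.1789
d₁ = [ln(400/350) + (0.059 + 0.16²/2)·1.25] / 0.1789 = [0.1335 + 0.0897] / 0.1789 = 1.2482 ≈ 1.25
d₂ = d₁ − σ√T = 1.2482 − 0.1789 = 1.0693 ≈ 1.07
exp(−rT) = exp(−0.059·1.25) = 0.9289
C = 400·N(1.25) − 350·0.9289·N(1.07) = 400·0.8944 − 350·0.9289·0.8577 = 357.7600 − 278.8511 = 78.9089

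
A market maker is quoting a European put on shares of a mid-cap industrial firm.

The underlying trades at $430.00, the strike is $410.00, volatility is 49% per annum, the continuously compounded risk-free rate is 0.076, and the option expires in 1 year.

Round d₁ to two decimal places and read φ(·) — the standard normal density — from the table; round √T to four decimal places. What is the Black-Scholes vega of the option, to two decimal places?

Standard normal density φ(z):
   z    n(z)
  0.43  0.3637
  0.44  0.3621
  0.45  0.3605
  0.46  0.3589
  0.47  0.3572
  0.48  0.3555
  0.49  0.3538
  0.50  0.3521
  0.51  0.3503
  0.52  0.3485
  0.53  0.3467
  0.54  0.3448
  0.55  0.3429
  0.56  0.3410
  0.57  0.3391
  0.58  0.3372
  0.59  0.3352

T = 1;  σ√T = 0.4900
d₁ = [ln(430/410) + (0.076 + 0.49²/2)·1] / 0.4900 = [0.0476 + 0.1961] / 0.4900 = 0.4973 which rounds to 0.50
√T = √1 = 1.0000
φ(d₁) = φ(0.50) = 0.3521
vega = S·φ(d₁)·√T = 430·0.3521·1.0000 = 151.4030

151.40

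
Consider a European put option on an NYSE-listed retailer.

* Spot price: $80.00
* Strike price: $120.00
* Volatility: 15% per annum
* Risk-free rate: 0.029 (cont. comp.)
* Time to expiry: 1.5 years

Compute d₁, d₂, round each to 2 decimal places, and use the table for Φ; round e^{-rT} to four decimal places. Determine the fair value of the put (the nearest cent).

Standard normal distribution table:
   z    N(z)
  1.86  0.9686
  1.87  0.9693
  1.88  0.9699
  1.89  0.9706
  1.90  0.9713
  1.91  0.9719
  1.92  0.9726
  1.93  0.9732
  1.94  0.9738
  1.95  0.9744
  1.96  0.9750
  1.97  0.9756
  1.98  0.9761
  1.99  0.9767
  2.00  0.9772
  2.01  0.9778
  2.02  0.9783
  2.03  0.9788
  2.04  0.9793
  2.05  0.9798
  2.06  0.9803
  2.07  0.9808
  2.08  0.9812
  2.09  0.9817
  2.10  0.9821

$35.03

T = 1.5;  σ√T = 0.1837
d₁ = [ln(80/120) + (0.029 + 0.15²/2)·1.5] / 0.1837 = [-0.4055 + 0.0604] / 0.1837 = -1.8784 → -1.88
d₂ = d₁ − σ√T = -1.8784 − 0.1837 = -2.0621 → -2.06
exp(−rT) = exp(−0.029·1.5) = 0.9574
N(−d₂) = N(2.06) = 0.9803;  N(−d₁) = N(1.88) = 0.9699
P = 120·0.9574·0.9803 − 80·0.9699 = 112.6247 − 77.5920 = 35.0327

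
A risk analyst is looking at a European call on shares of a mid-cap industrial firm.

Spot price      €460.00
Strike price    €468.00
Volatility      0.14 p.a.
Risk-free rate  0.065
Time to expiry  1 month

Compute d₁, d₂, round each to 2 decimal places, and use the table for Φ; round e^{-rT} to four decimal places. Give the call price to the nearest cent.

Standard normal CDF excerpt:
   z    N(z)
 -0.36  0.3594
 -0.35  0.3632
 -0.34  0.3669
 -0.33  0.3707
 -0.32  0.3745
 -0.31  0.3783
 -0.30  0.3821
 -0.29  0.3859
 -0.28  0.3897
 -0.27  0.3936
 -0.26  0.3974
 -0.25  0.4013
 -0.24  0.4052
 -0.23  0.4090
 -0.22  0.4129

€4.97

σ√T = 0.14·√0.08333 = 0.0404
d₁ = [ln(460/468) + (0.065 + 0.14²/2)·0.08333] / 0.0404 = [-0.0172 + 0.0062] / 0.0404 = -0.2724 → -0.27
d₂ = d₁ − σ√T = -0.2724 − 0.0404 = -0.3128 → -0.31
e^(−rT) = e^(−0.065·0.08333) = 0.9946
N(d₁) = N(-0.27) = 0.3936;  N(d₂) = N(-0.31) = 0.3783
C = 460·0.3936 − 468·0.9946·0.3783 = 181.0560 − 176.0884 = 4.9676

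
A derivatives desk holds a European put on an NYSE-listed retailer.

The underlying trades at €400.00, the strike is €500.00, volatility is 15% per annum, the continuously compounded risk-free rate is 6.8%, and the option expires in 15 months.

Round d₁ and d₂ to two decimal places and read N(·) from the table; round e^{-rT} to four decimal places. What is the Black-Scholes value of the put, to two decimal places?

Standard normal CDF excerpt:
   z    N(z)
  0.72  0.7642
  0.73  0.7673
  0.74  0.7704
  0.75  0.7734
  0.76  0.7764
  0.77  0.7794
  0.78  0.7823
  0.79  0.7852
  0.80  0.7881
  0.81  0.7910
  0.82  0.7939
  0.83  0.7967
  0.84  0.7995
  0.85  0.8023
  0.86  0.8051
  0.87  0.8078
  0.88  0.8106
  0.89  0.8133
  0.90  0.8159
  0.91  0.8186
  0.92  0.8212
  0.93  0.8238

T = 1.25;  σ√T = 0.1677
ln(S/K) + (r + σ²/2)T = ln(400/500) + (0.068 + 0.15²/2)·1.25 = -0.2231 + 0.0991 = -0.1241
d₁ = -0.1241 / 0.1677 = -0.7399 ≈ -0.74
d₂ = d₁ − σ√T = -0.7399 − 0.1677 = -0.9076 ≈ -0.91
exp(−rT) = exp(−0.068·1.25) = 0.9185
P = 500·0.9185·N(0.91) − 400·N(0.74) = 500·0.9185·0.8186 − 400·0.7704 = 375.9420 − 308.1600 = 67.7821

€67.78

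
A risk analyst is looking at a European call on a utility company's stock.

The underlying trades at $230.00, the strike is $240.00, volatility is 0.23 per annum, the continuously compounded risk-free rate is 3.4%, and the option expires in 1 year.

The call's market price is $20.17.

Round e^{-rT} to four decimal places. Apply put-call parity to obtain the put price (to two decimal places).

$22.15

e^(−rT) = e^(−0.034·1) = 0.9666
Put-call parity: C − P = S − K·e^(−rT) = 230 − 240·0.9666 = 230 − 231.9840 = -1.9840
P = C − (C − P) = 20.17 − (-1.9840) = 22.1540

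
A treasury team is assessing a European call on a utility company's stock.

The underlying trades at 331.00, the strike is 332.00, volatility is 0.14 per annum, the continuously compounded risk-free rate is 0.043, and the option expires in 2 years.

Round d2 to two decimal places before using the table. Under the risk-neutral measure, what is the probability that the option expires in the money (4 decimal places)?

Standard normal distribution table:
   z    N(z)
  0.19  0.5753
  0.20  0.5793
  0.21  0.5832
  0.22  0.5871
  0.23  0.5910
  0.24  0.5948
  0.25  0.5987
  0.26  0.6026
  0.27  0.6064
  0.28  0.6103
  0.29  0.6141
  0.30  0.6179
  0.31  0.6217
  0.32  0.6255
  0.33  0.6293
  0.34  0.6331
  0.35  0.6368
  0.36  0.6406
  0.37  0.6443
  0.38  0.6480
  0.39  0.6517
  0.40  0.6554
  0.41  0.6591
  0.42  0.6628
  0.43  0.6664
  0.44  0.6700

σ√T = 0.14 × 1.4142 = 0.1980
d₁ = [ln(331/332) + (0.043 + 0.14²/2)·2] / 0.1980 = [-0.0030 + 0.1056] / 0.1980 = 0.5181 ≈ 0.52
d₂ = d₁ − σ√T = 0.5181 − 0.1980 = 0.3201 ≈ 0.32
Risk-neutral Pr[S_T > K] = N(d₂) = N(0.32) = 0.6255

0.6255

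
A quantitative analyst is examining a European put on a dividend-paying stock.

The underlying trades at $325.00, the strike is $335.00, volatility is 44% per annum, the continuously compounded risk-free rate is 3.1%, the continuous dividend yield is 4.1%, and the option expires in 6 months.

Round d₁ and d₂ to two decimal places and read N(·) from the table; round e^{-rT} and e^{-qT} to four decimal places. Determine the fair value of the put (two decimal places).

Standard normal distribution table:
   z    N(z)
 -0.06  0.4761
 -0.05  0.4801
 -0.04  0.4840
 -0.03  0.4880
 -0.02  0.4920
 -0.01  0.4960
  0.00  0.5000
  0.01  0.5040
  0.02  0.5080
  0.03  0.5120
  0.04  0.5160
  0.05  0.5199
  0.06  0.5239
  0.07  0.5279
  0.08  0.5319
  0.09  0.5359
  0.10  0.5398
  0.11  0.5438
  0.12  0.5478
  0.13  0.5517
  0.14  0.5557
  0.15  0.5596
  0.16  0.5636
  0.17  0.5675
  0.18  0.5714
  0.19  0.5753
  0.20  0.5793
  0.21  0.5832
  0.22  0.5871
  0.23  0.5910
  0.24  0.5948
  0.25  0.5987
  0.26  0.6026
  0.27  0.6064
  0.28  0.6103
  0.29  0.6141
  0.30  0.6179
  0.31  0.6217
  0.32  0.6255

$45.91

σ√T = 0.44·√0.5 = 0.3111
d₁ = [ln(325/335) + (0.031 − 0.041 + ½·0.44²)·0.5] / (σ√T) = (-0.0303 + 0.0434) / 0.3111 = 0.0421 ≈ 0.04
d₂ = 0.0421 − 0.3111 = -0.2690 ≈ -0.27
e^(−qT) = e^(−0.041·0.5) = 0.9797;  e^(−rT) = e^(−0.031·0.5) = 0.9846
N(−d₂) = N(0.27) = 0.6064;  N(−d₁) = N(-0.04) = 0.4840
P = 335·0.9846·0.6064 − 325·0.9797·0.4840 = 200.0156 − 154.1068 = 45.9088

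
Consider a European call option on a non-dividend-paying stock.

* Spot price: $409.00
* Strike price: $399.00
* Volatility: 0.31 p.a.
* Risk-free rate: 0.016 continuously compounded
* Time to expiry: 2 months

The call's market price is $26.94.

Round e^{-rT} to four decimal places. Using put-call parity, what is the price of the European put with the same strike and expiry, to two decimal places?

$15.86

exp(−rT) = exp(−0.016·0.1667) = 0.9973
Put-call parity: C − P = S − K·e^(−rT) = 409 − 399·0.9973 = 409 − 397.9227 = 11.0773
P = C − (C − P) = 26.94 − (11.0773) = 15.8627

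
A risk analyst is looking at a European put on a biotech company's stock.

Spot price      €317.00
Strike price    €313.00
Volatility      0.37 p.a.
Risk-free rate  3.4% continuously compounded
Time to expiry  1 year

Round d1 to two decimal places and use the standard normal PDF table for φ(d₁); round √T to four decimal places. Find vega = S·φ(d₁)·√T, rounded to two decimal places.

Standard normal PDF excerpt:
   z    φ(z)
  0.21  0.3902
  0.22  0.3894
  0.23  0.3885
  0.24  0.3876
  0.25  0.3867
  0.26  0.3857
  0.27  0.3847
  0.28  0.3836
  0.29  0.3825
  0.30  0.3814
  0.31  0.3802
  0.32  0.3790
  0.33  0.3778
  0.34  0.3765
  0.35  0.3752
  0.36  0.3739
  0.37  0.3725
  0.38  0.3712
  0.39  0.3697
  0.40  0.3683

σ√T = 0.37·√1 = 0.3700
ln(S/K) + (r + σ²/2)T = ln(317/313) + (0.034 + 0.37²/2)·1 = 0.0127 + 0.1024 = 0.1151
d₁ = 0.1151 / 0.3700 = 0.3112 ⇒ 0.31
√T = √1 = 1.0000
φ(d₁) = φ(0.31) = 0.3802
vega = S·φ(d₁)·√T = 317·0.3802·1.0000 = 120.5234
(Call and put vega coincide under Black-Scholes.)

120.52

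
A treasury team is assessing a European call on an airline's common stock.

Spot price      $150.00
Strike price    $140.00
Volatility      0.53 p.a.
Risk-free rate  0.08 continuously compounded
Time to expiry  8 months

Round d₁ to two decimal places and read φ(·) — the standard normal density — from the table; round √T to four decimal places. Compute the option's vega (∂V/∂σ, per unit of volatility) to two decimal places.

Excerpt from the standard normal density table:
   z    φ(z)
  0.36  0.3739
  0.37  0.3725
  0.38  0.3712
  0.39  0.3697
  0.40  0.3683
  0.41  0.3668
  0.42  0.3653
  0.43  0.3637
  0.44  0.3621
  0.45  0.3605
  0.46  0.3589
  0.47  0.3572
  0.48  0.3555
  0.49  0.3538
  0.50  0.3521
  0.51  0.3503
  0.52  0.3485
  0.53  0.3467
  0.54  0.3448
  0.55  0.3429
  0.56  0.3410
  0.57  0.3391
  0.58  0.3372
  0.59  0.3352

T = 0.6667;  σ√T = 0.4327
ln(S/K) + (r + σ²/2)T = ln(150/140) + (0.08 + 0.53²/2)·0.6667 = 0.0690 + 0.1470 = 0.2160
d₁ = 0.2160 / 0.4327 = 0.4990 ⇒ 0.50
√T = √0.6667 = 0.8165
φ(d₁) = φ(0.50) = 0.3521
vega = S·φ(d₁)·√T = 150·0.3521·0.8165 = 43.1234
(Vega is the same for a European call and put with the same parameters.)

43.12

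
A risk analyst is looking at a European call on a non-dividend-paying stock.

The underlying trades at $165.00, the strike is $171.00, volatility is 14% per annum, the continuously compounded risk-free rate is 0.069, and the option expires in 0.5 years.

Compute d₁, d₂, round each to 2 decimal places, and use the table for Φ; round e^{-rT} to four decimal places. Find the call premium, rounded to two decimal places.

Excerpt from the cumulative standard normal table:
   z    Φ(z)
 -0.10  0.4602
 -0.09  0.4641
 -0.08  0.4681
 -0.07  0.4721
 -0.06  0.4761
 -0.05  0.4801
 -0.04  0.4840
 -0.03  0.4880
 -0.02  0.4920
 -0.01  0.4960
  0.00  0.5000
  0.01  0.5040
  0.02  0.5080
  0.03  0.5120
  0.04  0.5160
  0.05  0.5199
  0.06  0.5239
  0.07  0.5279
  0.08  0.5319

T = 0.5;  σ√T = 0.0990
d₁ = [ln(165/171) + (0.069 + 0.14²/2)·0.5] / 0.0990 = [-0.0357 + 0.0394] / 0.0990 = 0.0372 ⇒ 0.04
d₂ = d₁ − σ√T = 0.0372 − 0.0990 = -0.0618 ⇒ -0.06
exp(−rT) = exp(−0.069·0.5) = 0.9661
N(d₁) = N(0.04) = 0.5160;  N(d₂) = N(-0.06) = 0.4761
C = 165·0.5160 − 171·0.9661·0.4761 = 85.1400 − 78.6532 = 6.4868

$6.49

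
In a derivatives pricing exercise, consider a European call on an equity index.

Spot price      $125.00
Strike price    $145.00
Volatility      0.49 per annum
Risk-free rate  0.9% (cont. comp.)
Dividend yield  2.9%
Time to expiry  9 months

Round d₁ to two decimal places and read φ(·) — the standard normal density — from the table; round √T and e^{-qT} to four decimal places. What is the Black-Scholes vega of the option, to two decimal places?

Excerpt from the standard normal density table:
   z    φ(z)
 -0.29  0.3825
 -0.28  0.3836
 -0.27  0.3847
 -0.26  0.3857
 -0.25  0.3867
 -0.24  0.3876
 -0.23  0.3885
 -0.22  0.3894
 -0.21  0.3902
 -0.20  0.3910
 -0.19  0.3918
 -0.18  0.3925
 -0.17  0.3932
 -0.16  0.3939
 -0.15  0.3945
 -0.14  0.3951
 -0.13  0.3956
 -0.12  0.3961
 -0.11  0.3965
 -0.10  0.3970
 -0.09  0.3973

T = 0.75;  σ√T = 0.4244
d₁ = [ln(125/145) + (0.009 − 0.029 + 0.49²/2)·0.75] / 0.4244 = [-0.1484 + 0.0750] / 0.4244 = -0.1729 ≈ -0.17
√T = √0.75 = 0.8660
φ(d₁) = φ(-0.17) = 0.3932
e^(−qT) = e^(−0.029·0.75) = 0.9785
vega = S·e^(−qT)·φ(d₁)·√T = 125·0.9785·0.3932·0.8660 = 41.6488

41.65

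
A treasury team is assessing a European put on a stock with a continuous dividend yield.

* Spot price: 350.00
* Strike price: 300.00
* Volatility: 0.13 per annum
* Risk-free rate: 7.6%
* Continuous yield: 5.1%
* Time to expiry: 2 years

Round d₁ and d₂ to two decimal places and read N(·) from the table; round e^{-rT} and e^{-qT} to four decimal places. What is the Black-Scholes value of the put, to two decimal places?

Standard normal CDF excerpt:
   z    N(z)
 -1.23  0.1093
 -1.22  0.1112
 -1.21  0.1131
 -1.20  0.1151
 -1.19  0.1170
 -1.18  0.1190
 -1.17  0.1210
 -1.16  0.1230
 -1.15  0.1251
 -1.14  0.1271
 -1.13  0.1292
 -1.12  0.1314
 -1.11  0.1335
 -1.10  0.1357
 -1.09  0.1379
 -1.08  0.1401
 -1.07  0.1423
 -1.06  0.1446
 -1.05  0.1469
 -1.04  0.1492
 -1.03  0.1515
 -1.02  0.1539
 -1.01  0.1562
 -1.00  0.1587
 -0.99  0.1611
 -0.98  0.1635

3.28

σ√T = 0.13·√2 = 0.1838
d₁ = [ln(350/300) + (0.076 − 0.051 + 0.13²/2)·2] / 0.1838 = [0.1542 + 0.0669] / 0.1838 = 1.2024 → 1.20
d₂ = d₁ − σ√T = 1.2024 − 0.1838 = 1.0185 → 1.02
e^(−qT) = e^(−0.051·2) = 0.9030;  e^(−rT) = e^(−0.076·2) = 0.8590
N(−d₂) = N(-1.02) = 0.1539;  N(−d₁) = N(-1.20) = 0.1151
P = 300·0.8590·0.1539 − 350·0.9030·0.1151 = 39.6600 − 36.3774 = 3.2827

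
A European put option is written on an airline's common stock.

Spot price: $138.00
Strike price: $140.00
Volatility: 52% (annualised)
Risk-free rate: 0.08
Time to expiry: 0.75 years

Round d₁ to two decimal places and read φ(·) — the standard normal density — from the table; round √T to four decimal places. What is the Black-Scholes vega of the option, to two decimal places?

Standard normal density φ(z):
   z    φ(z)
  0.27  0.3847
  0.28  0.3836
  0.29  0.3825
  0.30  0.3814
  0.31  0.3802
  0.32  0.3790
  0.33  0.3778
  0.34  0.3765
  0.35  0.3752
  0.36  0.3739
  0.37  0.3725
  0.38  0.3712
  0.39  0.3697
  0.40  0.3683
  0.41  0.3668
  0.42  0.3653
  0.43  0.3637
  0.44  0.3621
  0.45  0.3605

σ√T = 0.52·√0.75 = 0.4503
ln(S/K) + (r + σ²/2)T = ln(138/140) + (0.08 + 0.52²/2)·0.75 = -0.0144 + 0.1614 = 0.1470
d₁ = 0.1470 / 0.4503 = 0.3264 ⇒ 0.33
√T = √0.75 = 0.8660
φ(d₁) = φ(0.33) = 0.3778
vega = S·φ(d₁)·√T = 138·0.3778·0.8660 = 45.1501

45.15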